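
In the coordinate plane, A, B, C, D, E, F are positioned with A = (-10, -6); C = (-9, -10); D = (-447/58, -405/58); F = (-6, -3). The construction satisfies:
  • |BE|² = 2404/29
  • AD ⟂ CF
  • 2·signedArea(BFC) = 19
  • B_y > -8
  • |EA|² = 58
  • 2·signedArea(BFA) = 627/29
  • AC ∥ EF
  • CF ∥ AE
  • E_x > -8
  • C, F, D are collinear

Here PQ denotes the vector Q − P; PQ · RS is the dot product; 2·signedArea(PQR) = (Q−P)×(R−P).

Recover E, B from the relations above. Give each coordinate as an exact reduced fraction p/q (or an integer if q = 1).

B = (-157/29, -231/29)
E = (-7, 1)

1. E_x = -7  [AC ∥ EF ∩ CF ∥ AE]
2. E_y = 1  [AC ∥ EF ∩ CF ∥ AE]
   → E = (-7, 1)
3. B_x = -157/29  [2·signedArea(BFC) = 19 ∩ 2·signedArea(BFA) = 627/29]
4. B_y = -231/29  [2·signedArea(BFC) = 19 ∩ 2·signedArea(BFA) = 627/29]
   → B = (-157/29, -231/29)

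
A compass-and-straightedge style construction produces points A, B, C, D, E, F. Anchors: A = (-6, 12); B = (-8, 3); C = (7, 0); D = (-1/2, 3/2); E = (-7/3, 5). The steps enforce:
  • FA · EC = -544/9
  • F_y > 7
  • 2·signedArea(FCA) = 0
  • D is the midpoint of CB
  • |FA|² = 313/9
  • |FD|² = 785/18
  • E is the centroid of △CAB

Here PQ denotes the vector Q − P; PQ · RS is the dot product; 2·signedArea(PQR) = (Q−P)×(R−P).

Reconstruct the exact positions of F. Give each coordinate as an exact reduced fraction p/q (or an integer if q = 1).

F = (-5/3, 8)

1. F_x = -5/3  [2·signedArea(FCA) = 0 ∩ FA · EC = -544/9]
2. F_y = 8  [2·signedArea(FCA) = 0 ∩ FA · EC = -544/9]
   → F = (-5/3, 8)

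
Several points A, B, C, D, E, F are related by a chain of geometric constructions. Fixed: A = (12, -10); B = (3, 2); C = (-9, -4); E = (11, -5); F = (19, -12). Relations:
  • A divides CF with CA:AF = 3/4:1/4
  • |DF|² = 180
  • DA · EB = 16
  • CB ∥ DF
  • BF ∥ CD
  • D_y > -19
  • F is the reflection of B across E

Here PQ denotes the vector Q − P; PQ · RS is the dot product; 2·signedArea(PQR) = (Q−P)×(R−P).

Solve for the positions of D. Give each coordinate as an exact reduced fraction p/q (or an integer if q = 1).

D = (7, -18)

1. D_x = 7  [CB ∥ DF ∩ BF ∥ CD]
2. D_y = -18  [CB ∥ DF ∩ BF ∥ CD]
   → D = (7, -18)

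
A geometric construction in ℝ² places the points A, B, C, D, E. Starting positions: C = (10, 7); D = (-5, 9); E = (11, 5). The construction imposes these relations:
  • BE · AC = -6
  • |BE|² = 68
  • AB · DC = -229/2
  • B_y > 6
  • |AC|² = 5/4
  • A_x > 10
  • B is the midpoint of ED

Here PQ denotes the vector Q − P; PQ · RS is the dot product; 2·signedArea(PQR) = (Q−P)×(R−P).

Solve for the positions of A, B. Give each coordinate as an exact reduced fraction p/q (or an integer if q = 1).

A = (21/2, 6)
B = (3, 7)

1. B_x = 3  [B is the midpoint of ED]
2. B_y = 7  [B is the midpoint of ED]
   → B = (3, 7)
3. A_x = 21/2  [AB · DC = -229/2 ∩ BE · AC = -6]
4. A_y = 6  [AB · DC = -229/2 ∩ BE · AC = -6]
   → A = (21/2, 6)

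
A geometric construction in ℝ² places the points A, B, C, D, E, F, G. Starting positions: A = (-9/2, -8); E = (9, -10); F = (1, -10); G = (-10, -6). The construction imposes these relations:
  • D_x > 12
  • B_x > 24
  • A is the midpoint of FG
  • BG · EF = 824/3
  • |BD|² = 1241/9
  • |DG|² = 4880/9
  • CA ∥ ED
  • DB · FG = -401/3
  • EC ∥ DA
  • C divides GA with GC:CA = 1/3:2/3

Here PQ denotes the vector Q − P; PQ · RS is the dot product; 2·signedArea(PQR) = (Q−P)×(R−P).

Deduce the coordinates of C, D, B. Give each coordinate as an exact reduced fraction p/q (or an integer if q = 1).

1. C_x = -49/6  [C divides GA with GC:CA = 1/3:2/3]
2. C_y = -20/3  [C divides GA with GC:CA = 1/3:2/3]
   → C = (-49/6, -20/3)
3. D_x = 38/3  [EC ∥ DA ∩ CA ∥ ED]
4. D_y = -34/3  [EC ∥ DA ∩ CA ∥ ED]
   → D = (38/3, -34/3)
5. B_x = 73/3  [BG · EF = 824/3 ∩ DB · FG = -401/3]
6. B_y = -38/3  [BG · EF = 824/3 ∩ DB · FG = -401/3]
   → B = (73/3, -38/3)

B = (73/3, -38/3)
C = (-49/6, -20/3)
D = (38/3, -34/3)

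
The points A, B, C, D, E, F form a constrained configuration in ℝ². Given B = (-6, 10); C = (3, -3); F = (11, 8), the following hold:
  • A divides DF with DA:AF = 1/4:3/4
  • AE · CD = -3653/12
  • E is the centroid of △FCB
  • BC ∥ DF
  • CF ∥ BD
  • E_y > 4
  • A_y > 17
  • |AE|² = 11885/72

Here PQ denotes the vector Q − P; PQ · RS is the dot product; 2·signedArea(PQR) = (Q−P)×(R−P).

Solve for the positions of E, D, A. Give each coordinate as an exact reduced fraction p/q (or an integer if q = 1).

1. E_x = 8/3  [E is the centroid of △FCB]
2. E_y = 5  [E is the centroid of △FCB]
   → E = (8/3, 5)
3. D_x = 2  [BC ∥ DF ∩ CF ∥ BD]
4. D_y = 21  [BC ∥ DF ∩ CF ∥ BD]
   → D = (2, 21)
5. A_x = 17/4  [A divides DF with DA:AF = 1/4:3/4]
6. A_y = 71/4  [A divides DF with DA:AF = 1/4:3/4]
   → A = (17/4, 71/4)

A = (17/4, 71/4)
D = (2, 21)
E = (8/3, 5)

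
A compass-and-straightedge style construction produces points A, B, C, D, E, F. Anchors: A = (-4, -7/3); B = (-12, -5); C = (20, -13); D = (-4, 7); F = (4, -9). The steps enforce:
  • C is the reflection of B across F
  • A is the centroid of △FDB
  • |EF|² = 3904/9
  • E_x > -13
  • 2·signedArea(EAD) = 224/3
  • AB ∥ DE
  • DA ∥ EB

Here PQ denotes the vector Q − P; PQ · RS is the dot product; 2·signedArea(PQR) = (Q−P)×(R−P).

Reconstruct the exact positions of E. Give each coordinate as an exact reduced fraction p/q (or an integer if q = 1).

E = (-12, 13/3)

1. E_x = -12  [DA ∥ EB ∩ AB ∥ DE]
2. E_y = 13/3  [DA ∥ EB ∩ AB ∥ DE]
   → E = (-12, 13/3)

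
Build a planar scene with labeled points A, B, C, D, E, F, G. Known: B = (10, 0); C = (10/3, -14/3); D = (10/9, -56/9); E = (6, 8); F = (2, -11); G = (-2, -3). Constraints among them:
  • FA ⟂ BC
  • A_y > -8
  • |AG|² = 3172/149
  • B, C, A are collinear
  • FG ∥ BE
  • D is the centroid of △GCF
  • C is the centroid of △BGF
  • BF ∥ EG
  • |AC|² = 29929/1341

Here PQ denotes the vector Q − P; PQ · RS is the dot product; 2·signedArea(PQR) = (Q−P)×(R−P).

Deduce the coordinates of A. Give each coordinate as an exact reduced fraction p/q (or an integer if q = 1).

A = (-80/149, -1099/149)

1. A_x = -80/149  [B, C, A are collinear ∩ FA ⟂ BC]
2. A_y = -1099/149  [B, C, A are collinear ∩ FA ⟂ BC]
   → A = (-80/149, -1099/149)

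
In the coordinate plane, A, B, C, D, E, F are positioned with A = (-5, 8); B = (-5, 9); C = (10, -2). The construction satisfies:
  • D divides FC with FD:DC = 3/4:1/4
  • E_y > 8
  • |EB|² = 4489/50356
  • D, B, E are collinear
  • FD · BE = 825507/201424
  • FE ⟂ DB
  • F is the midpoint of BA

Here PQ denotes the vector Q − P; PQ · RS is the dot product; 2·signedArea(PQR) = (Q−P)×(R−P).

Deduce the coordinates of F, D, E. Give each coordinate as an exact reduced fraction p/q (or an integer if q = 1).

D = (25/4, 5/8)
E = (-59930/12589, 222113/25178)
F = (-5, 17/2)

1. F_x = -5  [F is the midpoint of BA]
2. F_y = 17/2  [F is the midpoint of BA]
   → F = (-5, 17/2)
3. D_x = 25/4  [D divides FC with FD:DC = 3/4:1/4]
4. D_y = 5/8  [D divides FC with FD:DC = 3/4:1/4]
   → D = (25/4, 5/8)
5. E_x = -59930/12589  [D, B, E are collinear ∩ FE ⟂ DB]
6. E_y = 222113/25178  [D, B, E are collinear ∩ FE ⟂ DB]
   → E = (-59930/12589, 222113/25178)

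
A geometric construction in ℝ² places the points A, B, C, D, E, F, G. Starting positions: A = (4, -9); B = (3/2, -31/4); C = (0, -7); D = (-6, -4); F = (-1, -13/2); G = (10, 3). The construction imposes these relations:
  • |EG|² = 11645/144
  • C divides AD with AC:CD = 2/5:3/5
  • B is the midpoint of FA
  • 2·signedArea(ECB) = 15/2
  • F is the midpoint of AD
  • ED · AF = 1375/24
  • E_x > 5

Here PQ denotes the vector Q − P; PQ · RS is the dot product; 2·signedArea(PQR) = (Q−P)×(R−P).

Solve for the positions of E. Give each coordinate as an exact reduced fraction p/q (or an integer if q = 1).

E = (31/6, -55/12)

1. E_x = 31/6  [2·signedArea(ECB) = 15/2 ∩ ED · AF = 1375/24]
2. E_y = -55/12  [2·signedArea(ECB) = 15/2 ∩ ED · AF = 1375/24]
   → E = (31/6, -55/12)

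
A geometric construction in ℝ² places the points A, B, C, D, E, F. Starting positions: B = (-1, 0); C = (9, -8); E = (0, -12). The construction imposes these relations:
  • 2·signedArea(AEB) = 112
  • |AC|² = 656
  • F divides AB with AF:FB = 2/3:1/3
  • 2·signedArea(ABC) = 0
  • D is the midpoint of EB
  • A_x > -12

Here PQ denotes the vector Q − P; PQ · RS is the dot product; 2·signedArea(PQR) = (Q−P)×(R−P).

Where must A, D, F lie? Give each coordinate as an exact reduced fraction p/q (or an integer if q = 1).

1. A_x = -11  [2·signedArea(ABC) = 0 ∩ 2·signedArea(AEB) = 112]
2. A_y = 8  [2·signedArea(ABC) = 0 ∩ 2·signedArea(AEB) = 112]
   → A = (-11, 8)
3. D_x = -1/2  [D is the midpoint of EB]
4. D_y = -6  [D is the midpoint of EB]
   → D = (-1/2, -6)
5. F_x = -13/3  [F divides AB with AF:FB = 2/3:1/3]
6. F_y = 8/3  [F divides AB with AF:FB = 2/3:1/3]
   → F = (-13/3, 8/3)

A = (-11, 8)
D = (-1/2, -6)
F = (-13/3, 8/3)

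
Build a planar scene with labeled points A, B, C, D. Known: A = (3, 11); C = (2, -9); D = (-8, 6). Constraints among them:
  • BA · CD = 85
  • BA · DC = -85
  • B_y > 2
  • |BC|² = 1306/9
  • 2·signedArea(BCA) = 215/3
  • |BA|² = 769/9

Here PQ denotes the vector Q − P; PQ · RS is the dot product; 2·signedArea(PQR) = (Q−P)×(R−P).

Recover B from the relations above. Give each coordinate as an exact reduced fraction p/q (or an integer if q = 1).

1. B_x = -1  [2·signedArea(BCA) = 215/3 ∩ BA · DC = -85]
2. B_y = 8/3  [2·signedArea(BCA) = 215/3 ∩ BA · DC = -85]
   → B = (-1, 8/3)

B = (-1, 8/3)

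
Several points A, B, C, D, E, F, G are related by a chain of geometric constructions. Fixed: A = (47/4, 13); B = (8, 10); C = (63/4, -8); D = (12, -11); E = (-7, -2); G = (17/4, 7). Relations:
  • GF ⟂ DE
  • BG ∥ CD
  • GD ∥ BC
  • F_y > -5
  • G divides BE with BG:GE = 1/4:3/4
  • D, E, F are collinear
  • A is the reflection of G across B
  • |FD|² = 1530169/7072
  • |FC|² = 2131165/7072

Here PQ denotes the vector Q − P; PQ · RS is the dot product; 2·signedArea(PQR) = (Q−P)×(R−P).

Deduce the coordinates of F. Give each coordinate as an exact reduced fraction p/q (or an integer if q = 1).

1. F_x = -2287/1768  [D, E, F are collinear ∩ GF ⟂ DE]
2. F_y = -8315/1768  [D, E, F are collinear ∩ GF ⟂ DE]
   → F = (-2287/1768, -8315/1768)

F = (-2287/1768, -8315/1768)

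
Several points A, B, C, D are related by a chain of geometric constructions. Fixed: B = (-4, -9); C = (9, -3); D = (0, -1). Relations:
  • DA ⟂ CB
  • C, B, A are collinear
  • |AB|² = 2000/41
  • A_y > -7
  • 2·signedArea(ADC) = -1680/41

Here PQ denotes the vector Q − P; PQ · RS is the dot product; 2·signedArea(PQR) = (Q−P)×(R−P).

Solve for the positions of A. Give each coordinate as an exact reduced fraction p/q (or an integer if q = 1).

A = (96/41, -249/41)

1. A_x = 96/41  [C, B, A are collinear ∩ DA ⟂ CB]
2. A_y = -249/41  [C, B, A are collinear ∩ DA ⟂ CB]
   → A = (96/41, -249/41)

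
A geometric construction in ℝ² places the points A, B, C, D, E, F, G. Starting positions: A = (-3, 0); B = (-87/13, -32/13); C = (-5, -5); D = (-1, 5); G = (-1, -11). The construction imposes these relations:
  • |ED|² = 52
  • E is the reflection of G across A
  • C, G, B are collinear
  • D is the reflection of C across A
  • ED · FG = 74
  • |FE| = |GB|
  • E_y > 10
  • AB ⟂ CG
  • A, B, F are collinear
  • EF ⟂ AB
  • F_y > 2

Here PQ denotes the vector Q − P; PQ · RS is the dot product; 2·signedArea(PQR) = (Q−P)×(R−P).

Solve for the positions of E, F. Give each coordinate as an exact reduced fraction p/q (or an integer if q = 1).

1. E_x = -5  [E is the reflection of G across A]
2. E_y = 11  [E is the reflection of G across A]
   → E = (-5, 11)
3. F_x = 9/13  [A, B, F are collinear ∩ EF ⟂ AB]
4. F_y = 32/13  [A, B, F are collinear ∩ EF ⟂ AB]
   → F = (9/13, 32/13)

E = (-5, 11)
F = (9/13, 32/13)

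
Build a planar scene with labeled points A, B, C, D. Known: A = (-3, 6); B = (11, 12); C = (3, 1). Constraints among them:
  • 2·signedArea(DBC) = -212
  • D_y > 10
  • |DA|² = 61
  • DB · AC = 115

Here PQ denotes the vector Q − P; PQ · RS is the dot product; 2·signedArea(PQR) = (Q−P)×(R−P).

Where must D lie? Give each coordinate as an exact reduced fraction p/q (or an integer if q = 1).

D = (-9, 11)

1. D_x = -9  [2·signedArea(DBC) = -212 ∩ DB · AC = 115]
2. D_y = 11  [2·signedArea(DBC) = -212 ∩ DB · AC = 115]
   → D = (-9, 11)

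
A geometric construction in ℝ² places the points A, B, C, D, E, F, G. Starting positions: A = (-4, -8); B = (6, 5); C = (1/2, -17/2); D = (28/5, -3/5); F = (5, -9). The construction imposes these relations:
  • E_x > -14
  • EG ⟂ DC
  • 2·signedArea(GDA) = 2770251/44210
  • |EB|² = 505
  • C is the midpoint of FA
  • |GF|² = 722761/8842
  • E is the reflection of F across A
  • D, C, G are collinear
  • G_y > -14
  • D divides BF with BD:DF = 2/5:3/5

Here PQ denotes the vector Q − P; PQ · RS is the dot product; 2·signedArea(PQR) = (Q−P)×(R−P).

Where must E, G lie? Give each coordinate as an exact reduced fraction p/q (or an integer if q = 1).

E = (-13, -7)
G = (-24649/8842, -120187/8842)

1. E_x = -13  [E is the reflection of F across A]
2. E_y = -7  [E is the reflection of F across A]
   → E = (-13, -7)
3. G_x = -24649/8842  [D, C, G are collinear ∩ EG ⟂ DC]
4. G_y = -120187/8842  [D, C, G are collinear ∩ EG ⟂ DC]
   → G = (-24649/8842, -120187/8842)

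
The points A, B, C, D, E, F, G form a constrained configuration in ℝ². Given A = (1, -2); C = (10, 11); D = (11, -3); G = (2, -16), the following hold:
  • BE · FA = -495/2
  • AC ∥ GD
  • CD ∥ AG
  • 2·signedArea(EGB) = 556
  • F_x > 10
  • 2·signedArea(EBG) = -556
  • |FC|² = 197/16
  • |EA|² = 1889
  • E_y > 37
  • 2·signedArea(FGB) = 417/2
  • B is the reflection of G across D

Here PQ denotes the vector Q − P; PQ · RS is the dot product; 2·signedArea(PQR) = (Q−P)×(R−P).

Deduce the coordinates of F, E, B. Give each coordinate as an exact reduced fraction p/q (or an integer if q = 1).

1. B_x = 20  [B is the reflection of G across D]
2. B_y = 10  [B is the reflection of G across D]
   → B = (20, 10)
3. E_x = 18  [line -26·x + 18·y + -216 = 0 ∩ |EA|² = 1889]
4. E_y = 38  [line -26·x + 18·y + -216 = 0 ∩ |EA|² = 1889]
   → E = (18, 38)
5. F_x = 41/4  [2·signedArea(FGB) = 417/2 ∩ BE · FA = -495/2]
6. F_y = 15/2  [2·signedArea(FGB) = 417/2 ∩ BE · FA = -495/2]
   → F = (41/4, 15/2)

B = (20, 10)
E = (18, 38)
F = (41/4, 15/2)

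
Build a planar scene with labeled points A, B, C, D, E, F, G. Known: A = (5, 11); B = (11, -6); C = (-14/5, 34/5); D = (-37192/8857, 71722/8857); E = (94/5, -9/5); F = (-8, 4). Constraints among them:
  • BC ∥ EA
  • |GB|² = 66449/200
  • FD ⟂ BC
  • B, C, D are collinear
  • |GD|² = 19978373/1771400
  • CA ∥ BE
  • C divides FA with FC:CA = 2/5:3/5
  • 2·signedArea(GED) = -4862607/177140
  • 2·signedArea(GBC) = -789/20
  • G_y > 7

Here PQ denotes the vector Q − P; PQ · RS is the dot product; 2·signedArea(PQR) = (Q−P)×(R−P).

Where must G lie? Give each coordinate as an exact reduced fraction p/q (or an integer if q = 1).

1. G_x = -17/20  [2·signedArea(GED) = -4862607/177140 ∩ 2·signedArea(GBC) = -789/20]
2. G_y = 157/20  [2·signedArea(GED) = -4862607/177140 ∩ 2·signedArea(GBC) = -789/20]
   → G = (-17/20, 157/20)

G = (-17/20, 157/20)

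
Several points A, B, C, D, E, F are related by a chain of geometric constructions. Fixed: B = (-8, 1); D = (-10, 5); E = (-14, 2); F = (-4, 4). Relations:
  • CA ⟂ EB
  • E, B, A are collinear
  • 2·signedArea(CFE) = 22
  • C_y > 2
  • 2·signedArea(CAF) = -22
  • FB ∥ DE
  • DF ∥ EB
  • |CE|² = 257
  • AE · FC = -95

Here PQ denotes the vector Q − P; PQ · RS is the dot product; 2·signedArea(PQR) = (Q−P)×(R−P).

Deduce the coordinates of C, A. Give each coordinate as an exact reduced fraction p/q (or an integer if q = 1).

1. C_x = 2  [line 2·x + -10·y + 26 = 0 ∩ |CE|² = 257]
2. C_y = 3  [line 2·x + -10·y + 26 = 0 ∩ |CE|² = 257]
   → C = (2, 3)
3. A_x = 52/37  [2·signedArea(CAF) = -22 ∩ CA ⟂ EB]
4. A_y = -21/37  [2·signedArea(CAF) = -22 ∩ CA ⟂ EB]
   → A = (52/37, -21/37)

A = (52/37, -21/37)
C = (2, 3)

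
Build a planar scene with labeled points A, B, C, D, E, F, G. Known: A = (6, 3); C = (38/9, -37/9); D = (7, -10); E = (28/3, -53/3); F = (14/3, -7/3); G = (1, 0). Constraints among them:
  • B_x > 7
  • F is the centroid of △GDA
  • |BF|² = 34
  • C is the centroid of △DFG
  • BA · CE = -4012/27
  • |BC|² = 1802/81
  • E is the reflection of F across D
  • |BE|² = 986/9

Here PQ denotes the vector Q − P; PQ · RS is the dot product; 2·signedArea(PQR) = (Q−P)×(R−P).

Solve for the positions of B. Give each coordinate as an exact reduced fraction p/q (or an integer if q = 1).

1. B_x = 23/3  [line -46/9·x + 122/9·y + 3742/27 = 0 ∩ |BE|² = 986/9]
2. B_y = -22/3  [line -46/9·x + 122/9·y + 3742/27 = 0 ∩ |BE|² = 986/9]
   → B = (23/3, -22/3)

B = (23/3, -22/3)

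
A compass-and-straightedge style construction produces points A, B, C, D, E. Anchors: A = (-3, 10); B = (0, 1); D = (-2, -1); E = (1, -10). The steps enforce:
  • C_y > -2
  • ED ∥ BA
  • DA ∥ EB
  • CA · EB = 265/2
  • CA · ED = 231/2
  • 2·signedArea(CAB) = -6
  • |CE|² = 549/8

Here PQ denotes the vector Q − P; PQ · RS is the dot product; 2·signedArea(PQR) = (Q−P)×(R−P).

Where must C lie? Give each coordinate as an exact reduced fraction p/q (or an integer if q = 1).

C = (1/4, -7/4)

1. C_x = 1/4  [CA · EB = 265/2 ∩ 2·signedArea(CAB) = -6]
2. C_y = -7/4  [CA · EB = 265/2 ∩ 2·signedArea(CAB) = -6]
   → C = (1/4, -7/4)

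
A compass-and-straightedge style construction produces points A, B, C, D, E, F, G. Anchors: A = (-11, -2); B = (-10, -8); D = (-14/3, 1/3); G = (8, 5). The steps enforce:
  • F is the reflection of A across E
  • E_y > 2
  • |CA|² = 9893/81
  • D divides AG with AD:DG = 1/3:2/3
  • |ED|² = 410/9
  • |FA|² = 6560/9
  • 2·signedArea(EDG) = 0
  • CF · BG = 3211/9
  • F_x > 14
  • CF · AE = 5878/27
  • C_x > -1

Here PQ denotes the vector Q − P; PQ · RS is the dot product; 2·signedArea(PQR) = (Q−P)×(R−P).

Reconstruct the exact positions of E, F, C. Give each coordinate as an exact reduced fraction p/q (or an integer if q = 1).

1. E_x = 5/3  [line -14/3·x + 38/3·y + -26 = 0 ∩ |ED|² = 410/9]
2. E_y = 8/3  [line -14/3·x + 38/3·y + -26 = 0 ∩ |ED|² = 410/9]
   → E = (5/3, 8/3)
3. F_x = 43/3  [F is the reflection of A across E]
4. F_y = 22/3  [F is the reflection of A across E]
   → F = (43/3, 22/3)
5. C_x = -1/9  [CF · AE = 5878/27 ∩ CF · BG = 3211/9]
6. C_y = -1/9  [CF · AE = 5878/27 ∩ CF · BG = 3211/9]
   → C = (-1/9, -1/9)

C = (-1/9, -1/9)
E = (5/3, 8/3)
F = (43/3, 22/3)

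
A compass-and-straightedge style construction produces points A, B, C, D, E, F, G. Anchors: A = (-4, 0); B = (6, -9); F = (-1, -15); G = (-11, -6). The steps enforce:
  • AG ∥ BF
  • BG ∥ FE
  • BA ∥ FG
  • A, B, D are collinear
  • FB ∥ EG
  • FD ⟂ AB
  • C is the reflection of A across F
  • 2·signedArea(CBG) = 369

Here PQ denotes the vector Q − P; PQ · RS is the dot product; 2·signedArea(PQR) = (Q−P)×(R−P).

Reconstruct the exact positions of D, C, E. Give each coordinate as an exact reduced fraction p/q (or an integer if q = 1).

1. D_x = 926/181  [A, B, D are collinear ∩ FD ⟂ AB]
2. D_y = -1485/181  [A, B, D are collinear ∩ FD ⟂ AB]
   → D = (926/181, -1485/181)
3. C_x = 2  [C is the reflection of A across F]
4. C_y = -30  [C is the reflection of A across F]
   → C = (2, -30)
5. E_x = -18  [FB ∥ EG ∩ BG ∥ FE]
6. E_y = -12  [FB ∥ EG ∩ BG ∥ FE]
   → E = (-18, -12)

C = (2, -30)
D = (926/181, -1485/181)
E = (-18, -12)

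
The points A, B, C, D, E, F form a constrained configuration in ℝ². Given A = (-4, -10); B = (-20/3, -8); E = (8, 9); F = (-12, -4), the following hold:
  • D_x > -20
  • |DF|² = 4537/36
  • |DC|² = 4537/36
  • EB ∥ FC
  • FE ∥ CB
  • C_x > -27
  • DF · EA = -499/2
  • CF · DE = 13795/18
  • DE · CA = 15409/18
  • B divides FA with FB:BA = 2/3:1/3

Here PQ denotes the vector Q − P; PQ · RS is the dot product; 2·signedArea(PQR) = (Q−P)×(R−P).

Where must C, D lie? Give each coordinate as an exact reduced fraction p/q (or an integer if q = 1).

C = (-80/3, -21)
D = (-58/3, -25/2)

1. C_x = -80/3  [FE ∥ CB ∩ EB ∥ FC]
2. C_y = -21  [FE ∥ CB ∩ EB ∥ FC]
   → C = (-80/3, -21)
3. D_x = -58/3  [DF · EA = -499/2 ∩ DE · CA = 15409/18]
4. D_y = -25/2  [DF · EA = -499/2 ∩ DE · CA = 15409/18]
   → D = (-58/3, -25/2)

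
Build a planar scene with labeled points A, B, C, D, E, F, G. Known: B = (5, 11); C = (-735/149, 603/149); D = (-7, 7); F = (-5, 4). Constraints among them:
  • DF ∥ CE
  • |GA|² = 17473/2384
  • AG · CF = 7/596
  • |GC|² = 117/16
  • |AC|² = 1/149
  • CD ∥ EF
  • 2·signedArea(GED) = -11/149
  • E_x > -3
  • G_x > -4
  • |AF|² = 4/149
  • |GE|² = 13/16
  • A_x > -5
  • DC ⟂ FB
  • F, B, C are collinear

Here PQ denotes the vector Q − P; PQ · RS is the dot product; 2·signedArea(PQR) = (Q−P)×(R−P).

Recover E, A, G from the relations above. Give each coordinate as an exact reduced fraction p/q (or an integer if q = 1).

1. E_x = -437/149  [CD ∥ EF ∩ DF ∥ CE]
2. E_y = 156/149  [CD ∥ EF ∩ DF ∥ CE]
   → E = (-437/149, 156/149)
3. G_x = -1023/298  [line -887/149·x + -606/149·y + -1956/149 = 0 ∩ |GC|² = 117/16]
4. G_y = 1071/596  [line -887/149·x + -606/149·y + -1956/149 = 0 ∩ |GC|² = 117/16]
   → G = (-1023/298, 1071/596)
5. A_x = -725/149  [line 10/149·x + 7/149·y + 20/149 = 0 ∩ |AC|² = 1/149]
6. A_y = 610/149  [line 10/149·x + 7/149·y + 20/149 = 0 ∩ |AC|² = 1/149]
   → A = (-725/149, 610/149)

A = (-725/149, 610/149)
E = (-437/149, 156/149)
G = (-1023/298, 1071/596)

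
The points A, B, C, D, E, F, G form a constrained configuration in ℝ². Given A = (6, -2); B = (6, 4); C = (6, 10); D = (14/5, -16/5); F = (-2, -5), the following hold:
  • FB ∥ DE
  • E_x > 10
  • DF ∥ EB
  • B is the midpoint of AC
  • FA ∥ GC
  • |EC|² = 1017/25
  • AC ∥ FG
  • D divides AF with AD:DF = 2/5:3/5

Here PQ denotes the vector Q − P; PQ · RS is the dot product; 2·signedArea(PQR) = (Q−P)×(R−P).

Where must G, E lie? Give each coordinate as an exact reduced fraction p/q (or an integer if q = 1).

E = (54/5, 29/5)
G = (-2, 7)

1. G_x = -2  [FA ∥ GC ∩ AC ∥ FG]
2. G_y = 7  [FA ∥ GC ∩ AC ∥ FG]
   → G = (-2, 7)
3. E_x = 54/5  [DF ∥ EB ∩ FB ∥ DE]
4. E_y = 29/5  [DF ∥ EB ∩ FB ∥ DE]
   → E = (54/5, 29/5)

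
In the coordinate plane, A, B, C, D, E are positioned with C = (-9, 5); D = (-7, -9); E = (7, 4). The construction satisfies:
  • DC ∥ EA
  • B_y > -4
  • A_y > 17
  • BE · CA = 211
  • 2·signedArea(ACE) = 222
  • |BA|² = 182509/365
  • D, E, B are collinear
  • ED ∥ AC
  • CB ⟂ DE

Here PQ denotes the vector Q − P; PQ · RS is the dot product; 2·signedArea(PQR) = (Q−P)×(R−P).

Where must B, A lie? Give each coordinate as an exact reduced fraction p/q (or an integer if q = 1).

1. B_x = -399/365  [D, E, B are collinear ∩ CB ⟂ DE]
2. B_y = -1283/365  [D, E, B are collinear ∩ CB ⟂ DE]
   → B = (-399/365, -1283/365)
3. A_x = 5  [ED ∥ AC ∩ DC ∥ EA]
4. A_y = 18  [ED ∥ AC ∩ DC ∥ EA]
   → A = (5, 18)

A = (5, 18)
B = (-399/365, -1283/365)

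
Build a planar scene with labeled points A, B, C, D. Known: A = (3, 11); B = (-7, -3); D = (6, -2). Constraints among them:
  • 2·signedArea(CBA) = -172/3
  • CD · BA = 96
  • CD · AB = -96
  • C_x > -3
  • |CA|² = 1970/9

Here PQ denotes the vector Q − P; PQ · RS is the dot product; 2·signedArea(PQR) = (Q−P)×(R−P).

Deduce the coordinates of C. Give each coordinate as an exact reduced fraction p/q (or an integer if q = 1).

1. C_x = -8/3  [CD · AB = -96 ∩ 2·signedArea(CBA) = -172/3]
2. C_y = -8/3  [CD · AB = -96 ∩ 2·signedArea(CBA) = -172/3]
   → C = (-8/3, -8/3)

C = (-8/3, -8/3)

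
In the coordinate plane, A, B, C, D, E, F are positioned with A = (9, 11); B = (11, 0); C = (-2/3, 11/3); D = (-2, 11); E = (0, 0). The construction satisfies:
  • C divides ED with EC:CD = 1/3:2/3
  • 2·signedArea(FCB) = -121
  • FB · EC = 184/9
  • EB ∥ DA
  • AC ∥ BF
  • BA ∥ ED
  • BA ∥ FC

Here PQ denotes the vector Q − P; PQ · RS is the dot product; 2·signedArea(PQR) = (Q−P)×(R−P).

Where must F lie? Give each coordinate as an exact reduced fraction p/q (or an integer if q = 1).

1. F_x = 4/3  [BA ∥ FC ∩ AC ∥ BF]
2. F_y = -22/3  [BA ∥ FC ∩ AC ∥ BF]
   → F = (4/3, -22/3)

F = (4/3, -22/3)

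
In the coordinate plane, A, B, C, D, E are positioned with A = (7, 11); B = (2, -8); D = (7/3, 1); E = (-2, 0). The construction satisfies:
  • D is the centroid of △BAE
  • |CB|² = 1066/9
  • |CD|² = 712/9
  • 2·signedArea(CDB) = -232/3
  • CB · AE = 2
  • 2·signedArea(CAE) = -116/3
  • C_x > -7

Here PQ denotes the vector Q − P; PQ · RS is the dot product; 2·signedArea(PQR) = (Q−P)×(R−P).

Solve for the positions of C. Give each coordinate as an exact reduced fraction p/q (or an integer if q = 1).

1. C_x = -19/3  [2·signedArea(CAE) = -116/3 ∩ 2·signedArea(CDB) = -232/3]
2. C_y = -1  [2·signedArea(CAE) = -116/3 ∩ 2·signedArea(CDB) = -232/3]
   → C = (-19/3, -1)

C = (-19/3, -1)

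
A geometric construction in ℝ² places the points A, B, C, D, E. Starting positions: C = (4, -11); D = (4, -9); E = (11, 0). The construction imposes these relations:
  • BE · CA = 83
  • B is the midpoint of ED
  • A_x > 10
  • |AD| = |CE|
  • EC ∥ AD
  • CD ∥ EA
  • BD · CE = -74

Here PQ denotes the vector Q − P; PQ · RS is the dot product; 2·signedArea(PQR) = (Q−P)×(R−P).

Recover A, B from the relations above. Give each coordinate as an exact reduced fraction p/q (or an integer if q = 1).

1. A_x = 11  [EC ∥ AD ∩ CD ∥ EA]
2. A_y = 2  [EC ∥ AD ∩ CD ∥ EA]
   → A = (11, 2)
3. B_x = 15/2  [B is the midpoint of ED]
4. B_y = -9/2  [B is the midpoint of ED]
   → B = (15/2, -9/2)

A = (11, 2)
B = (15/2, -9/2)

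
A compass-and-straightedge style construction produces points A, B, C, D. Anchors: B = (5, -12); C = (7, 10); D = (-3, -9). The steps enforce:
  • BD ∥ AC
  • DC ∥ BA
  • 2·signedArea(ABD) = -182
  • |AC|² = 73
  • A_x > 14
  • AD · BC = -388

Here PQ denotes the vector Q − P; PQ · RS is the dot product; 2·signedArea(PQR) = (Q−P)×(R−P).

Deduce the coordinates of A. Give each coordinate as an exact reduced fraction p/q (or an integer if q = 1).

A = (15, 7)

1. A_x = 15  [BD ∥ AC ∩ DC ∥ BA]
2. A_y = 7  [BD ∥ AC ∩ DC ∥ BA]
   → A = (15, 7)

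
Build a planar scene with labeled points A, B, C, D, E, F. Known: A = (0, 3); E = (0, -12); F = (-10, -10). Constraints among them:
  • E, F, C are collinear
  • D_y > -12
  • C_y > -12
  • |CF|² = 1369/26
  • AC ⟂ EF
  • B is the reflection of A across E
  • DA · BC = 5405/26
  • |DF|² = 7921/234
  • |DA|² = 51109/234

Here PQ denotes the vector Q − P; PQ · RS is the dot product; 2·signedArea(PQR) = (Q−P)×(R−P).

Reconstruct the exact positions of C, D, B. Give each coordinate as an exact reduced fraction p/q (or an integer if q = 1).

B = (0, -27)
C = (-75/26, -297/26)
D = (-335/78, -869/78)

1. C_x = -75/26  [E, F, C are collinear ∩ AC ⟂ EF]
2. C_y = -297/26  [E, F, C are collinear ∩ AC ⟂ EF]
   → C = (-75/26, -297/26)
3. B_x = 0  [B is the reflection of A across E]
4. B_y = -27  [B is the reflection of A across E]
   → B = (0, -27)
5. D_x = -335/78  [line 75/26·x + -405/26·y + -2095/13 = 0 ∩ |DF|² = 7921/234]
6. D_y = -869/78  [line 75/26·x + -405/26·y + -2095/13 = 0 ∩ |DF|² = 7921/234]
   → D = (-335/78, -869/78)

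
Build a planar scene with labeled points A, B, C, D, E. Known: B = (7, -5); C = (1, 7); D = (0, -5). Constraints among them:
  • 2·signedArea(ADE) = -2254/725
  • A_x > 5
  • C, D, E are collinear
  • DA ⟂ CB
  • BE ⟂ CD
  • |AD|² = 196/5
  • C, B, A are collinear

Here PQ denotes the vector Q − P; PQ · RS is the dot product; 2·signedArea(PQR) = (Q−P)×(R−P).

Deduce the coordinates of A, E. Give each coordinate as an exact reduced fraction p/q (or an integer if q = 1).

A = (28/5, -11/5)
E = (7/145, -641/145)

1. A_x = 28/5  [C, B, A are collinear ∩ DA ⟂ CB]
2. A_y = -11/5  [C, B, A are collinear ∩ DA ⟂ CB]
   → A = (28/5, -11/5)
3. E_x = 7/145  [C, D, E are collinear ∩ BE ⟂ CD]
4. E_y = -641/145  [C, D, E are collinear ∩ BE ⟂ CD]
   → E = (7/145, -641/145)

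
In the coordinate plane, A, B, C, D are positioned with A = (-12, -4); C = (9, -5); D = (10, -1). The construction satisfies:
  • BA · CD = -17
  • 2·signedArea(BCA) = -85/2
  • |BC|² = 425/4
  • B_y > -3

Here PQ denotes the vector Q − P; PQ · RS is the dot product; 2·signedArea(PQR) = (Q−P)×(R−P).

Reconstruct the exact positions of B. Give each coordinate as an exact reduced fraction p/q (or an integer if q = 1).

B = (-1, -5/2)

1. B_x = -1  [BA · CD = -17 ∩ 2·signedArea(BCA) = -85/2]
2. B_y = -5/2  [BA · CD = -17 ∩ 2·signedArea(BCA) = -85/2]
   → B = (-1, -5/2)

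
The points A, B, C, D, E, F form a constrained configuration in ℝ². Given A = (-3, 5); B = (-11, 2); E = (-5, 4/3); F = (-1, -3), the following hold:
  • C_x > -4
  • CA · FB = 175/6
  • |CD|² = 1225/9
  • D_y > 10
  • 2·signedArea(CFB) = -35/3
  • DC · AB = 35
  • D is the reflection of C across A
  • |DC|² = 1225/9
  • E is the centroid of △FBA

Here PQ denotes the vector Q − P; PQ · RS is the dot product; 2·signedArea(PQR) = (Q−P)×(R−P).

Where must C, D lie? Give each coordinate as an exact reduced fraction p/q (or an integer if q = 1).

1. C_x = -3  [2·signedArea(CFB) = -35/3 ∩ CA · FB = 175/6]
2. C_y = -5/6  [2·signedArea(CFB) = -35/3 ∩ CA · FB = 175/6]
   → C = (-3, -5/6)
3. D_x = -3  [D is the reflection of C across A]
4. D_y = 65/6  [D is the reflection of C across A]
   → D = (-3, 65/6)

C = (-3, -5/6)
D = (-3, 65/6)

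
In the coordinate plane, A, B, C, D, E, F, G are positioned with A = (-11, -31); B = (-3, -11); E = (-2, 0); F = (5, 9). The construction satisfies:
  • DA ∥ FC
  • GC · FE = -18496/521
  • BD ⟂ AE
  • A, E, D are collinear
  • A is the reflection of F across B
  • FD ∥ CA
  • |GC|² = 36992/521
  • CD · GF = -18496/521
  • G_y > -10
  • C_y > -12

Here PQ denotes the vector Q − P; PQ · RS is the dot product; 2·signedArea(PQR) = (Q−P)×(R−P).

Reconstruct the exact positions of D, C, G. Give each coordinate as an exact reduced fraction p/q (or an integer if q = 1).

1. D_x = -2617/521  [A, E, D are collinear ∩ BD ⟂ AE]
2. D_y = -5425/521  [A, E, D are collinear ∩ BD ⟂ AE]
   → D = (-2617/521, -5425/521)
3. C_x = -509/521  [FD ∥ CA ∩ DA ∥ FC]
4. C_y = -6037/521  [FD ∥ CA ∩ DA ∥ FC]
   → C = (-509/521, -6037/521)
5. G_x = -4725/521  [GC · FE = -18496/521 ∩ CD · GF = -18496/521]
6. G_y = -4813/521  [GC · FE = -18496/521 ∩ CD · GF = -18496/521]
   → G = (-4725/521, -4813/521)

C = (-509/521, -6037/521)
D = (-2617/521, -5425/521)
G = (-4725/521, -4813/521)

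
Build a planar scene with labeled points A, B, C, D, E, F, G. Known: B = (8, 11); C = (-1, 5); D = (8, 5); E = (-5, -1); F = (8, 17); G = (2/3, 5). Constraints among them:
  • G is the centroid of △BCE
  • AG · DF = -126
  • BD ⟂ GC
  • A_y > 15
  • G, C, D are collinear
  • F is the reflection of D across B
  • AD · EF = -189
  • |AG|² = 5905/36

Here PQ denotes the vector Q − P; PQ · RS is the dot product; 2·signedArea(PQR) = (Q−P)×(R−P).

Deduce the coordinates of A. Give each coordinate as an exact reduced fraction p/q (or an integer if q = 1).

A = (8, 31/2)

1. A_x = 8  [AD · EF = -189 ∩ AG · DF = -126]
2. A_y = 31/2  [AD · EF = -189 ∩ AG · DF = -126]
   → A = (8, 31/2)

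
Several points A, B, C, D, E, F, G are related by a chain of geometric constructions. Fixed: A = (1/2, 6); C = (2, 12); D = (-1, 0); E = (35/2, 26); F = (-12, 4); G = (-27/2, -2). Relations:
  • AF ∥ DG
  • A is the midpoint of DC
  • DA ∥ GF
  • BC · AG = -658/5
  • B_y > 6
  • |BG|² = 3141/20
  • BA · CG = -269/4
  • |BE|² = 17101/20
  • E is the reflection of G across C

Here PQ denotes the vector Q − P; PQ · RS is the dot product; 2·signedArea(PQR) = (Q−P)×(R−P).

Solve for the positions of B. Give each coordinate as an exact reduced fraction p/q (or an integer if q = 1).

B = (-21/5, 32/5)

1. B_x = -21/5  [BA · CG = -269/4 ∩ BC · AG = -658/5]
2. B_y = 32/5  [BA · CG = -269/4 ∩ BC · AG = -658/5]
   → B = (-21/5, 32/5)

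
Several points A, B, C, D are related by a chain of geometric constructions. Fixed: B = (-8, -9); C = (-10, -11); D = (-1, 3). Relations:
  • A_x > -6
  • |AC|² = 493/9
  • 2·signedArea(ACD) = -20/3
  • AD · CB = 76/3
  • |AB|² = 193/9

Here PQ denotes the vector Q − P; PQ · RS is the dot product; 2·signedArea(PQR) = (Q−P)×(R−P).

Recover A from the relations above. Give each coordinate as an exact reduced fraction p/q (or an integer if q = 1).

A = (-17/3, -5)

1. A_x = -17/3  [2·signedArea(ACD) = -20/3 ∩ AD · CB = 76/3]
2. A_y = -5  [2·signedArea(ACD) = -20/3 ∩ AD · CB = 76/3]
   → A = (-17/3, -5)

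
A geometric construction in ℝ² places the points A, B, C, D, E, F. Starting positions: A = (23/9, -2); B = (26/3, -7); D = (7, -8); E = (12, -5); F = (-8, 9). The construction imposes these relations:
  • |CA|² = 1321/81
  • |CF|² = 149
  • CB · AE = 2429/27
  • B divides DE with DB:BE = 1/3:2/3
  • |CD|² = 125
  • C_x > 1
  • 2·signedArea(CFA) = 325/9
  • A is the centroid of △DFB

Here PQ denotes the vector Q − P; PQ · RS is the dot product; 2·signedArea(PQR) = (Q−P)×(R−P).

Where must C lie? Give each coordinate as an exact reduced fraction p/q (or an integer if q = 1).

1. C_x = 2  [CB · AE = 2429/27 ∩ 2·signedArea(CFA) = 325/9]
2. C_y = 2  [CB · AE = 2429/27 ∩ 2·signedArea(CFA) = 325/9]
   → C = (2, 2)

C = (2, 2)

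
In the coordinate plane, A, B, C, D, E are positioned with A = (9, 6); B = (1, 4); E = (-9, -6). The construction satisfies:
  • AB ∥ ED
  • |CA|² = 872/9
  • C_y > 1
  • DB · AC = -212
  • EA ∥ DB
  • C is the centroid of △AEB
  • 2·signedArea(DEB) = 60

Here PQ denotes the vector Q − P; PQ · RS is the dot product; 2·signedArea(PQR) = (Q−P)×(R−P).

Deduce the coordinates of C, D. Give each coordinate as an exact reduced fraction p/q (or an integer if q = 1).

1. C_x = 1/3  [C is the centroid of △AEB]
2. C_y = 4/3  [C is the centroid of △AEB]
   → C = (1/3, 4/3)
3. D_x = -17  [EA ∥ DB ∩ AB ∥ ED]
4. D_y = -8  [EA ∥ DB ∩ AB ∥ ED]
   → D = (-17, -8)

C = (1/3, 4/3)
D = (-17, -8)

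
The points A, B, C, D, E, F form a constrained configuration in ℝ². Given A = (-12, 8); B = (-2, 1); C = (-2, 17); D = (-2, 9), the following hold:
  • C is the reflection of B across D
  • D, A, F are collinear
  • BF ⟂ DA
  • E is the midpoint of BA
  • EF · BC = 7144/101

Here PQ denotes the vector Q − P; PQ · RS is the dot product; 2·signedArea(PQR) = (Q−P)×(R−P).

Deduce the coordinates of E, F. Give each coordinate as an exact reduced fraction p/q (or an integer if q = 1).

1. E_x = -7  [E is the midpoint of BA]
2. E_y = 9/2  [E is the midpoint of BA]
   → E = (-7, 9/2)
3. F_x = -282/101  [D, A, F are collinear ∩ BF ⟂ DA]
4. F_y = 901/101  [D, A, F are collinear ∩ BF ⟂ DA]
   → F = (-282/101, 901/101)

E = (-7, 9/2)
F = (-282/101, 901/101)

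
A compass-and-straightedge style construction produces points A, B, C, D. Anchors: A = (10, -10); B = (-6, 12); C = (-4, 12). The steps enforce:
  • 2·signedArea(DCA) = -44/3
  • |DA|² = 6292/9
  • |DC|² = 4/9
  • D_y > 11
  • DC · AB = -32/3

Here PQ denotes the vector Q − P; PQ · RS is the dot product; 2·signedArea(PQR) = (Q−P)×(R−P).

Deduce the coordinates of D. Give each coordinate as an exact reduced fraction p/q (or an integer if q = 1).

1. D_x = -14/3  [2·signedArea(DCA) = -44/3 ∩ DC · AB = -32/3]
2. D_y = 12  [2·signedArea(DCA) = -44/3 ∩ DC · AB = -32/3]
   → D = (-14/3, 12)

D = (-14/3, 12)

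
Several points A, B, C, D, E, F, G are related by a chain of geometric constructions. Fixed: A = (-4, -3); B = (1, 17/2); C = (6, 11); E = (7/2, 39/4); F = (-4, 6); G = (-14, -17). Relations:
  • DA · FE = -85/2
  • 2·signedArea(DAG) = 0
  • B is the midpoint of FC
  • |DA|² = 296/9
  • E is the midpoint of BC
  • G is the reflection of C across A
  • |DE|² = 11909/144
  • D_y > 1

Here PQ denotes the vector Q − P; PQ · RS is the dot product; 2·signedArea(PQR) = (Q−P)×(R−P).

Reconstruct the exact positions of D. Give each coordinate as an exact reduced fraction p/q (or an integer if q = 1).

1. D_x = -2/3  [2·signedArea(DAG) = 0 ∩ DA · FE = -85/2]
2. D_y = 5/3  [2·signedArea(DAG) = 0 ∩ DA · FE = -85/2]
   → D = (-2/3, 5/3)

D = (-2/3, 5/3)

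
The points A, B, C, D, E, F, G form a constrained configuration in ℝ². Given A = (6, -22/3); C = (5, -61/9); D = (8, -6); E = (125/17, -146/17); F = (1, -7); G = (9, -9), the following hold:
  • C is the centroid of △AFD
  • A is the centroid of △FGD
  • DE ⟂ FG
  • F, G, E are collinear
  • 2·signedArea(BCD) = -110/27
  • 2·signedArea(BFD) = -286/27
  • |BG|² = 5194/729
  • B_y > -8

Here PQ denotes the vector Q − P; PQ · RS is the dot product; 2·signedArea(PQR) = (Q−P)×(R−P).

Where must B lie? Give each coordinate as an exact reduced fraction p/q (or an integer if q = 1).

B = (20/3, -208/27)

1. B_x = 20/3  [2·signedArea(BCD) = -110/27 ∩ 2·signedArea(BFD) = -286/27]
2. B_y = -208/27  [2·signedArea(BCD) = -110/27 ∩ 2·signedArea(BFD) = -286/27]
   → B = (20/3, -208/27)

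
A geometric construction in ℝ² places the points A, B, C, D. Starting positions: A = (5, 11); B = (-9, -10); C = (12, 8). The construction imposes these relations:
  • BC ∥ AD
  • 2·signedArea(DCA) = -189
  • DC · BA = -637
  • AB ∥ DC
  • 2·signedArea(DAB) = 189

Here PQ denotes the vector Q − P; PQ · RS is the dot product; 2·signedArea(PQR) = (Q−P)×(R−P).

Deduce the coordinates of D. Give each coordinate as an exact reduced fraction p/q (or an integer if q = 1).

D = (26, 29)

1. D_x = 26  [AB ∥ DC ∩ BC ∥ AD]
2. D_y = 29  [AB ∥ DC ∩ BC ∥ AD]
   → D = (26, 29)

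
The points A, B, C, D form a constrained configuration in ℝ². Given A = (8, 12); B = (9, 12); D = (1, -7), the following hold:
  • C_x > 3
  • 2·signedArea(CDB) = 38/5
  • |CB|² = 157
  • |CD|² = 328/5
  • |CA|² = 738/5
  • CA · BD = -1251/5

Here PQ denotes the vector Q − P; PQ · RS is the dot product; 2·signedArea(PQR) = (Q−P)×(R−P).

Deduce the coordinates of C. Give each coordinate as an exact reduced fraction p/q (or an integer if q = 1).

1. C_x = 19/5  [2·signedArea(CDB) = 38/5 ∩ CA · BD = -1251/5]
2. C_y = 3/5  [2·signedArea(CDB) = 38/5 ∩ CA · BD = -1251/5]
   → C = (19/5, 3/5)

C = (19/5, 3/5)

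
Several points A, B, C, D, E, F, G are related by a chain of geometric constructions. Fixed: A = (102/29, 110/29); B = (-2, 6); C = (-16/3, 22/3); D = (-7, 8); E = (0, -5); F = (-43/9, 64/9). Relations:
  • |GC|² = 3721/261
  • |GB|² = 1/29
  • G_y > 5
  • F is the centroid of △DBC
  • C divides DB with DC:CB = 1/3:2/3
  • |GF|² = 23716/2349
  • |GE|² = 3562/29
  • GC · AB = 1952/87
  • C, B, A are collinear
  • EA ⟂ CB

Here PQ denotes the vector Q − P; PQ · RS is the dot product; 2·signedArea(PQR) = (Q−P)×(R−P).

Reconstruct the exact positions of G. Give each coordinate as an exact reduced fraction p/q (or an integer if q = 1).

1. G_x = -53/29  [line 160/29·x + -64/29·y + 672/29 = 0 ∩ |GB|² = 1/29]
2. G_y = 172/29  [line 160/29·x + -64/29·y + 672/29 = 0 ∩ |GB|² = 1/29]
   → G = (-53/29, 172/29)

G = (-53/29, 172/29)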